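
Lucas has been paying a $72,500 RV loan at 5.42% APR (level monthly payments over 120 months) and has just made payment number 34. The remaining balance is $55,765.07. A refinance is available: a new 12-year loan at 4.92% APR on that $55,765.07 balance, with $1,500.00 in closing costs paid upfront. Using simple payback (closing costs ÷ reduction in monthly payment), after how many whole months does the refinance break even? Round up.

6 months

Current payment = 72,500 × 5.42%/12 / (1 − (1+0.0045167)^−120) = $783.94.
Refinanced payment = 55,765.07 × 0.0041000 / (1 − (1+0.0041000)^−144) = $513.53.
Monthly savings = $783.94 − $513.53 = $270.41.
Break-even = $1,500.00 / $270.41 = 5.55 → 6 months.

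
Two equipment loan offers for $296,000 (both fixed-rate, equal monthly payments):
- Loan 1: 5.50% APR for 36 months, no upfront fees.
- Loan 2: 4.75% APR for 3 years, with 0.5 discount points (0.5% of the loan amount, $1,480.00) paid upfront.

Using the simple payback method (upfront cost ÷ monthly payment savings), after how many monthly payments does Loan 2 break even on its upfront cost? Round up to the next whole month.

15 months

Loan 1: monthly rate = 5.5%/12 = 0.0045833; payment = 296,000 × 0.0045833 / (1 − (1+0.0045833)^−36) = $8,937.99.
Loan 2: monthly rate = 4.75%/12 = 0.0039583; payment = 296,000 × 0.0039583 / (1 − (1+0.0039583)^−36) = $8,838.20.
Monthly savings = $8,937.99 − $8,838.20 = $99.79.
Break-even = $1,480.00 / $99.79 = 14.83 → 15 months.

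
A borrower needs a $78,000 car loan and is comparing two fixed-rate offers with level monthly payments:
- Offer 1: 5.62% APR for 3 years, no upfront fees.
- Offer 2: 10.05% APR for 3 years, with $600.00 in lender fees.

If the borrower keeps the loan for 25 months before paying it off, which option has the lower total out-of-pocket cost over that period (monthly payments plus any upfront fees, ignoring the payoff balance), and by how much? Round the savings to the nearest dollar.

Offer 1 by $4,579

Offer 1: at 5.62% the monthly rate is 0.0046833, so the payment is 78,000 × 0.0046833 / (1 − 1.0046833^−36) = $2,359.50.
Offer 2: monthly rate = 10.05%/12 = 0.0083750; payment = 78,000 × 0.0083750 / (1 − (1+0.0083750)^−36) = $2,518.67.
Over 25 months: Offer 1 costs 25 × $2,359.50 = $58,987.50; Offer 2 costs 25 × $2,518.67 + $600.00 = $63,566.75.
Offer 1 is cheaper by $63,566.75 − $58,987.50 = $4,579.25.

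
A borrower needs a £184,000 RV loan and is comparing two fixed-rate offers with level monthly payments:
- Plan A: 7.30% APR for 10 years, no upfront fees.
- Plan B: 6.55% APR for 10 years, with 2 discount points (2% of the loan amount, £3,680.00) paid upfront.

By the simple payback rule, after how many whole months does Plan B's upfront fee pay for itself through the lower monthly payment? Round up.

52 months

Plan A: at 7.30% the monthly rate is 0.0060833, so the payment is 184,000 × 0.0060833 / (1 − 1.0060833^−120) = £2,164.95.
Plan B: monthly rate = 6.55%/12 = 0.0054583; payment = 184,000 × 0.0054583 / (1 − (1+0.0054583)^−120) = £2,093.97.
Monthly savings = £2,164.95 − £2,093.97 = £70.98.
Break-even = £3,680.00 / £70.98 = 51.85 → 52 months.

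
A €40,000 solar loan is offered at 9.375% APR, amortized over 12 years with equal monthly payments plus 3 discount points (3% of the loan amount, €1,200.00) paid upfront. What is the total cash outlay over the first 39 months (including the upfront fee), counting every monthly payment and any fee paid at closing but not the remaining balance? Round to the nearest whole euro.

Monthly rate = 9.375%/12 = 0.0078125; payment = 40,000 × 0.0078125 / (1 − (1+0.0078125)^−144) = €463.70.
Total outlay = 39 × €463.70 + €1,200.00 = €19,284.30.

€19,284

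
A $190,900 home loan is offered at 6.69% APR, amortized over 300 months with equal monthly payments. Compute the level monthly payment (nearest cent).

$1,311.73

At 6.69% the monthly rate is 0.0055750, so the payment is 190,900 × 0.0055750 / (1 − 1.0055750^−300) = $1,311.73.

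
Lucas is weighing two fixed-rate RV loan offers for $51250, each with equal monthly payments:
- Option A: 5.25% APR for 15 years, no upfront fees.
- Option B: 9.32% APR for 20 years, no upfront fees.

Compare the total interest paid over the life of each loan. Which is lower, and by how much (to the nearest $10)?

Option A: monthly rate = 5.25%/12 = 0.0043750; payment = 51,250 × 0.0043750 / (1 − (1+0.0043750)^−180) = $411.99.
Total interest on Option A = 180 × $411.99 − $51,250 = $22,908.20.
Option B: monthly rate = 9.32%/12 = 0.0077667; payment = 51,250 × 0.0077667 / (1 − (1+0.0077667)^−240) = $471.71.
Total interest on Option B = 240 × $471.71 − $51,250 = $61,960.40.
Option A is lower by $39,052.20.

Option A by $39,050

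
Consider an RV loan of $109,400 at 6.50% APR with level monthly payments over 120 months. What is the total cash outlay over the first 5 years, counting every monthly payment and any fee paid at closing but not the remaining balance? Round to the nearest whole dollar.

$74,533

At 6.50% the monthly rate is 0.0054167, so the payment is 109,400 × 0.0054167 / (1 − 1.0054167^−120) = $1,242.21.
Total outlay = 60 × $1,242.21 = $74,532.60.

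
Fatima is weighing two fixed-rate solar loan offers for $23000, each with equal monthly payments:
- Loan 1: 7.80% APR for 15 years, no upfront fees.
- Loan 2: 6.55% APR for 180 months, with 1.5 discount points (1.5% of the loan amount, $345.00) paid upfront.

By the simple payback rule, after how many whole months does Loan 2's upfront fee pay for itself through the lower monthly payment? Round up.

Loan 1: monthly rate = 7.8%/12 = 0.0065000; payment = 23,000 × 0.0065000 / (1 − (1+0.0065000)^−180) = $217.15.
Loan 2: at 6.55% the monthly rate is 0.0054583, so the payment is 23,000 × 0.0054583 / (1 − 1.0054583^−180) = $200.99.
Monthly savings = $217.15 − $200.99 = $16.16.
Break-even = $345.00 / $16.16 = 21.35 → 22 months.

22 months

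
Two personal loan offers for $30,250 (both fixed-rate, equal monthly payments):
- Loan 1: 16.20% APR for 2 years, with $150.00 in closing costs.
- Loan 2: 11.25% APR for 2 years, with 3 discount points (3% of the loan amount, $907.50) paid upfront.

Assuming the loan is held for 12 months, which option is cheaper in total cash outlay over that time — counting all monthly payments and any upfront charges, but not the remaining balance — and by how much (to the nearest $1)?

Loan 2 by $90

Loan 1: at 16.20% the monthly rate is 0.0135000, so the payment is 30,250 × 0.0135000 / (1 − 1.0135000^−24) = $1,484.03.
Loan 2: at 11.25% the monthly rate is 0.0093750, so the payment is 30,250 × 0.0093750 / (1 − 1.0093750^−24) = $1,413.40.
Over 12 months: Loan 1 costs 12 × $1,484.03 + $150.00 = $17,958.36; Loan 2 costs 12 × $1,413.40 + $907.50 = $17,868.30.
Loan 2 is cheaper by $17,958.36 − $17,868.30 = $90.06.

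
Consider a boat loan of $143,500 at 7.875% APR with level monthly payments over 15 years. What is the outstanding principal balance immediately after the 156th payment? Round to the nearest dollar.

$30,131

With monthly rate i = 7.875%/12 = 0.0065625, the balance after k of n payments is P · [(1+i)^n − (1+i)^k] / [(1+i)^n − 1].
(1+0.0065625)^180 = 3.24589428 and (1+0.0065625)^156 = 2.77431937, so the balance is 143,500 × (3.24589428 − 2.77431937) / (3.24589428 − 1) = $30,130.98.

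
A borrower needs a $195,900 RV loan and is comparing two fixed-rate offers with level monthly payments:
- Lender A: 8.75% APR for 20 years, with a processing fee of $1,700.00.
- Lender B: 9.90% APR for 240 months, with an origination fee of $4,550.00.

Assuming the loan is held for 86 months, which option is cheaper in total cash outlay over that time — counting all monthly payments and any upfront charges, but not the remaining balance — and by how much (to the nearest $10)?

Lender A: monthly rate = 8.75%/12 = 0.0072917; payment = 195,900 × 0.0072917 / (1 − (1+0.0072917)^−240) = $1,731.19.
Lender B: monthly rate = 9.9%/12 = 0.0082500; payment = 195,900 × 0.0082500 / (1 − (1+0.0082500)^−240) = $1,877.52.
Over 86 months: Lender A costs 86 × $1,731.19 + $1,700.00 = $150,582.34; Lender B costs 86 × $1,877.52 + $4,550.00 = $166,016.72.
Lender A is cheaper by $166,016.72 − $150,582.34 = $15,434.38.

Lender A by $15,430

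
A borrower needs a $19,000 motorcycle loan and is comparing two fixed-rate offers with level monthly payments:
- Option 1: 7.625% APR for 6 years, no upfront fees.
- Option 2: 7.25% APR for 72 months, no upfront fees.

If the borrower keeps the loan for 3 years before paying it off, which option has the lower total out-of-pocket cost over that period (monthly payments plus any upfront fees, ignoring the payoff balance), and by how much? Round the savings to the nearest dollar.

Option 2 by $124

Option 1: monthly rate = 7.625%/12 = 0.0063542; payment = 19,000 × 0.0063542 / (1 − (1+0.0063542)^−72) = $329.66.
Option 2: monthly rate = 7.25%/12 = 0.0060417; payment = 19,000 × 0.0060417 / (1 − (1+0.0060417)^−72) = $326.22.
Over 36 months: Option 1 costs 36 × $329.66 = $11,867.76; Option 2 costs 36 × $326.22 = $11,743.92.
Option 2 is cheaper by $11,867.76 − $11,743.92 = $123.84.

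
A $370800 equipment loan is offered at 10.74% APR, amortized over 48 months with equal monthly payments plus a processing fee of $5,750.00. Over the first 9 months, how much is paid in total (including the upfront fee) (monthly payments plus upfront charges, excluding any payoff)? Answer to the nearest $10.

At 10.74% the monthly rate is 0.0089500, so the payment is 370,800 × 0.0089500 / (1 − 1.0089500^−48) = $9,536.77.
Total outlay = 9 × $9,536.77 + $5,750.00 = $91,580.93.

$91,580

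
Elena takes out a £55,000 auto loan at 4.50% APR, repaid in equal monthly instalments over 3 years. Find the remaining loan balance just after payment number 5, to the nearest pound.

£47,797

With monthly rate i = 4.5%/12 = 0.0037500, the balance after k of n payments is P · [(1+i)^n − (1+i)^k] / [(1+i)^n − 1].
(1+0.0037500)^36 = 1.14424783 and (1+0.0037500)^5 = 1.01889115, so the balance is 55,000 × (1.14424783 − 1.01889115) / (1.14424783 − 1) = £47,797.03.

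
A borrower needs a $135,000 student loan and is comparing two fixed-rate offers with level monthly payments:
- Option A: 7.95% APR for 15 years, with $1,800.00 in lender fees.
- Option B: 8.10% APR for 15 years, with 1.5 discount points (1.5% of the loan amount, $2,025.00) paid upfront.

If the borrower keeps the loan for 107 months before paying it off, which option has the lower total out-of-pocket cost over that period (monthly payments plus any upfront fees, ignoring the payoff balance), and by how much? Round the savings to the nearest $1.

Option A: monthly rate = 7.95%/12 = 0.0066250; payment = 135,000 × 0.0066250 / (1 − (1+0.0066250)^−180) = $1,286.24.
Option B: at 8.10% the monthly rate is 0.0067500, so the payment is 135,000 × 0.0067500 / (1 − 1.0067500^−180) = $1,297.94.
Over 107 months: Option A costs 107 × $1,286.24 + $1,800.00 = $139,427.68; Option B costs 107 × $1,297.94 + $2,025.00 = $140,904.58.
Option A is cheaper by $140,904.58 − $139,427.68 = $1,476.90.

Option A by $1,477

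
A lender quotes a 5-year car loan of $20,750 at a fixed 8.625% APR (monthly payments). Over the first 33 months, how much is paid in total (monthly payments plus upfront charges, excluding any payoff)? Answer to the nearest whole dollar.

Monthly rate = 8.625%/12 = 0.0071875; payment = 20,750 × 0.0071875 / (1 − (1+0.0071875)^−60) = $426.97.
Total outlay = 33 × $426.97 = $14,090.01.

$14,090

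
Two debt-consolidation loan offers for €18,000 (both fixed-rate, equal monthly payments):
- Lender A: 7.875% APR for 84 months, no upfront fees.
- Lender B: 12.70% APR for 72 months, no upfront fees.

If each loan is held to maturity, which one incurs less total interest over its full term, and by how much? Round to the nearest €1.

Lender A: at 7.875% the monthly rate is 0.0065625, so the payment is 18,000 × 0.0065625 / (1 − 1.0065625^−84) = €279.43.
Total interest on Lender A = 84 × €279.43 − €18,000 = €5,472.12.
Lender B: monthly rate = 12.7%/12 = 0.0105833; payment = 18,000 × 0.0105833 / (1 − (1+0.0105833)^−72) = €358.49.
Total interest on Lender B = 72 × €358.49 − €18,000 = €7,811.28.
Lender A is lower by €2,339.16.

Lender A by €2,339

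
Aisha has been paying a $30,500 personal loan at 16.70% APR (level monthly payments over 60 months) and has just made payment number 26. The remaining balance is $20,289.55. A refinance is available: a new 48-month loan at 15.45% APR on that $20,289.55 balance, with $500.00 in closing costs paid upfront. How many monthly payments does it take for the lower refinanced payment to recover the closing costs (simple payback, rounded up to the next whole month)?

Current payment = 30,500 × 16.7%/12 / (1 − (1+0.0139167)^−60) = $753.09.
Refinanced payment = 20,289.55 × 0.0128750 / (1 − (1+0.0128750)^−48) = $569.31.
Monthly savings = $753.09 − $569.31 = $183.78.
Break-even = $500.00 / $183.78 = 2.72 → 3 months.

3 months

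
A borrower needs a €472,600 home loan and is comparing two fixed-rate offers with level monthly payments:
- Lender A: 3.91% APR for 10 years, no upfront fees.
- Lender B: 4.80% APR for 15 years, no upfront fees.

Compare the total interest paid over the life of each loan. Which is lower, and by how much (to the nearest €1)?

Lender A: monthly rate = 3.91%/12 = 0.0032583; payment = 472,600 × 0.0032583 / (1 − (1+0.0032583)^−120) = €4,764.66.
Total interest on Lender A = 120 × €4,764.66 − €472,600 = €99,159.20.
Lender B: monthly rate = 4.8%/12 = 0.0040000; payment = 472,600 × 0.0040000 / (1 − (1+0.0040000)^−180) = €3,688.24.
Total interest on Lender B = 180 × €3,688.24 − €472,600 = €191,283.20.
Lender A is lower by €92,124.00.

Lender A by €92,124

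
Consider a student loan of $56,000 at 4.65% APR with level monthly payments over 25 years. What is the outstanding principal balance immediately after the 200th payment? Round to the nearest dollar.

With monthly rate i = 4.65%/12 = 0.0038750, the balance after k of n payments is P · [(1+i)^n − (1+i)^k] / [(1+i)^n − 1].
(1+0.0038750)^300 = 3.19074189 and (1+0.0038750)^200 = 2.16734368, so the balance is 56,000 × (3.19074189 − 2.16734368) / (3.19074189 − 1) = $26,160.22.

$26,160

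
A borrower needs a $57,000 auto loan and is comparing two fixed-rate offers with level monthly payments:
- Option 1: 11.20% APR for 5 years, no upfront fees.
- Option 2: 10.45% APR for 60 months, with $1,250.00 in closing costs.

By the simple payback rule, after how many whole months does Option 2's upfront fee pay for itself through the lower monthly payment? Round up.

Option 1: at 11.20% the monthly rate is 0.0093333, so the payment is 57,000 × 0.0093333 / (1 − 1.0093333^−60) = $1,245.01.
Option 2: at 10.45% the monthly rate is 0.0087083, so the payment is 57,000 × 0.0087083 / (1 − 1.0087083^−60) = $1,223.74.
Monthly savings = $1,245.01 − $1,223.74 = $21.27.
Break-even = $1,250.00 / $21.27 = 58.77 → 59 months.

59 months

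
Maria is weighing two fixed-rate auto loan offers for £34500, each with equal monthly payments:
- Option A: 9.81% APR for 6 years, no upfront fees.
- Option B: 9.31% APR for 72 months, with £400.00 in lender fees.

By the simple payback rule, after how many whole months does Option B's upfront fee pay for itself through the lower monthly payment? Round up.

Option A: at 9.81% the monthly rate is 0.0081750, so the payment is 34,500 × 0.0081750 / (1 − 1.0081750^−72) = £635.84.
Option B: monthly rate = 9.31%/12 = 0.0077583; payment = 34,500 × 0.0077583 / (1 − (1+0.0077583)^−72) = £627.20.
Monthly savings = £635.84 − £627.20 = £8.64.
Break-even = £400.00 / £8.64 = 46.30 → 47 months.

47 months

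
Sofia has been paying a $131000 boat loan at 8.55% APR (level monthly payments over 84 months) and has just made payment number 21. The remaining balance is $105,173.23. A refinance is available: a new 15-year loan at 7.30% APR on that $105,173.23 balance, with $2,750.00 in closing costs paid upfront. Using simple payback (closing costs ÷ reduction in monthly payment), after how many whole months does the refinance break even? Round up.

Current payment = 131,000 × 8.55%/12 / (1 − (1+0.0071250)^−84) = $2,077.87.
Refinanced payment = 105,173.23 × 0.0060833 / (1 − (1+0.0060833)^−180) = $963.05.
Monthly savings = $2,077.87 − $963.05 = $1,114.82.
Break-even = $2,750.00 / $1,114.82 = 2.47 → 3 months.

3 months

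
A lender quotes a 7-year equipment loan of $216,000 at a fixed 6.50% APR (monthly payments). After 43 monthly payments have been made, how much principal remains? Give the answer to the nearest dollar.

With monthly rate i = 6.5%/12 = 0.0054167, the balance after k of n payments is P · [(1+i)^n − (1+i)^k] / [(1+i)^n − 1].
(1+0.0054167)^84 = 1.57423925 and (1+0.0054167)^43 = 1.26148313, so the balance is 216,000 × (1.57423925 − 1.26148313) / (1.57423925 − 1) = $117,643.16.

$117,643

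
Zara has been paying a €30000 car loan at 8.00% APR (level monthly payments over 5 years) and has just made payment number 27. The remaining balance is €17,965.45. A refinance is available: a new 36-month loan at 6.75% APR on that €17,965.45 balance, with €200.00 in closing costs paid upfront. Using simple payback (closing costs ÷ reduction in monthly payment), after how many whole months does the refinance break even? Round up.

Current payment = 30,000 × 8%/12 / (1 − (1+0.0066667)^−60) = €608.29.
Refinanced payment = 17,965.45 × 0.0056250 / (1 − (1+0.0056250)^−36) = €552.67.
Monthly savings = €608.29 − €552.67 = €55.62.
Break-even = €200.00 / €55.62 = 3.60 → 4 months.

4 months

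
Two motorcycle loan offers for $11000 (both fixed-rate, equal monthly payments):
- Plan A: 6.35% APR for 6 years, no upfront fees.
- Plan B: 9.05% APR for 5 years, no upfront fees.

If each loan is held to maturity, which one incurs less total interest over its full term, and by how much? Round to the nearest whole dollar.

Plan A by $460

Plan A: at 6.35% the monthly rate is 0.0052917, so the payment is 11,000 × 0.0052917 / (1 − 1.0052917^−72) = $184.12.
Total interest on Plan A = 72 × $184.12 − $11,000 = $2,256.64.
Plan B: at 9.05% the monthly rate is 0.0075417, so the payment is 11,000 × 0.0075417 / (1 − 1.0075417^−60) = $228.61.
Total interest on Plan B = 60 × $228.61 − $11,000 = $2,716.60.
Plan A is lower by $459.96.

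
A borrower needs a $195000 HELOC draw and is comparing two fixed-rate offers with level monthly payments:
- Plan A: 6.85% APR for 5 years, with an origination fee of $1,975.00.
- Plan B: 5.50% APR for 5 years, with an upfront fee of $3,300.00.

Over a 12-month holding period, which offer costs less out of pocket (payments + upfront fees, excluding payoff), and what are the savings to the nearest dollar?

Plan A: monthly rate = 6.85%/12 = 0.0057083; payment = 195,000 × 0.0057083 / (1 − (1+0.0057083)^−60) = $3,847.45.
Plan B: monthly rate = 5.5%/12 = 0.0045833; payment = 195,000 × 0.0045833 / (1 − (1+0.0045833)^−60) = $3,724.73.
Over 12 months: Plan A costs 12 × $3,847.45 + $1,975.00 = $48,144.40; Plan B costs 12 × $3,724.73 + $3,300.00 = $47,996.76.
Plan B is cheaper by $48,144.40 − $47,996.76 = $147.64.

Plan B by $148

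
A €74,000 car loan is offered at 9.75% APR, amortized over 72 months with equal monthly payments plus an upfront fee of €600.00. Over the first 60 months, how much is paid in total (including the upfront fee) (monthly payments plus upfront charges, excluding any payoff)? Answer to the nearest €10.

€82,300

At 9.75% the monthly rate is 0.0081250, so the payment is 74,000 × 0.0081250 / (1 − 1.0081250^−72) = €1,361.60.
Total outlay = 60 × €1,361.60 + €600.00 = €82,296.00.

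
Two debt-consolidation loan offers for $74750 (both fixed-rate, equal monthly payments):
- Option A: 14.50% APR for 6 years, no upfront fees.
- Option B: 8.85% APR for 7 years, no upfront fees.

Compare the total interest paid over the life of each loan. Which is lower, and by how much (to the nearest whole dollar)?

Option A: monthly rate = 14.5%/12 = 0.0120833; payment = 74,750 × 0.0120833 / (1 − (1+0.0120833)^−72) = $1,560.36.
Total interest on Option A = 72 × $1,560.36 − $74,750 = $37,595.92.
Option B: at 8.85% the monthly rate is 0.0073750, so the payment is 74,750 × 0.0073750 / (1 − 1.0073750^−84) = $1,196.98.
Total interest on Option B = 84 × $1,196.98 − $74,750 = $25,796.32.
Option B is lower by $11,799.60.

Option B by $11,800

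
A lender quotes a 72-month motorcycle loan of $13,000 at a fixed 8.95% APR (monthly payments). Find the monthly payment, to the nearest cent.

$234.01

At 8.95% the monthly rate is 0.0074583, so the payment is 13,000 × 0.0074583 / (1 − 1.0074583^−72) = $234.01.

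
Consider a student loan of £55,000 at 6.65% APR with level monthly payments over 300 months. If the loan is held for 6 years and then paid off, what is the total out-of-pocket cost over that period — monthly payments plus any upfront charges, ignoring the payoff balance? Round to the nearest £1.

£27,111

At 6.65% the monthly rate is 0.0055417, so the payment is 55,000 × 0.0055417 / (1 − 1.0055417^−300) = £376.54.
Total outlay = 72 × £376.54 = £27,110.88.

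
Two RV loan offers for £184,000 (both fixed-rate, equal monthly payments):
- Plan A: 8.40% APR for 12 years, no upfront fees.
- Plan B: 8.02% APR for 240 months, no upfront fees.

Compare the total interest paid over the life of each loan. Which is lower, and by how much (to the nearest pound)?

Plan A: at 8.40% the monthly rate is 0.0070000, so the payment is 184,000 × 0.0070000 / (1 − 1.0070000^−144) = £2,032.29.
Total interest on Plan A = 144 × £2,032.29 − £184,000 = £108,649.76.
Plan B: monthly rate = 8.02%/12 = 0.0066833; payment = 184,000 × 0.0066833 / (1 − (1+0.0066833)^−240) = £1,541.34.
Total interest on Plan B = 240 × £1,541.34 − £184,000 = £185,921.60.
Plan A is lower by £77,271.84.

Plan A by £77,272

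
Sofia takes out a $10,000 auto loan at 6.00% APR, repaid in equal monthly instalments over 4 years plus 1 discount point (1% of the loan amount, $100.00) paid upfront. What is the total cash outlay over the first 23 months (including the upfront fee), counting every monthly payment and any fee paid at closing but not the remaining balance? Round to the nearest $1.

$5,502

Monthly rate = 6%/12 = 0.0050000; payment = 10,000 × 0.0050000 / (1 − (1+0.0050000)^−48) = $234.85.
Total outlay = 23 × $234.85 + $100.00 = $5,501.55.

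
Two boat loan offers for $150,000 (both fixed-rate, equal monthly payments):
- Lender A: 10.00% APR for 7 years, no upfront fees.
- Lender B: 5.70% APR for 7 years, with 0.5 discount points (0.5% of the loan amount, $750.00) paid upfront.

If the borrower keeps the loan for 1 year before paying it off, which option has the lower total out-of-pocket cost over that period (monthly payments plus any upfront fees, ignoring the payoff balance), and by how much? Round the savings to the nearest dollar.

Lender A: at 10.00% the monthly rate is 0.0083333, so the payment is 150,000 × 0.0083333 / (1 − 1.0083333^−84) = $2,490.18.
Lender B: at 5.70% the monthly rate is 0.0047500, so the payment is 150,000 × 0.0047500 / (1 − 1.0047500^−84) = $2,169.77.
Over 12 months: Lender A costs 12 × $2,490.18 = $29,882.16; Lender B costs 12 × $2,169.77 + $750.00 = $26,787.24.
Lender B is cheaper by $29,882.16 − $26,787.24 = $3,094.92.

Lender B by $3,095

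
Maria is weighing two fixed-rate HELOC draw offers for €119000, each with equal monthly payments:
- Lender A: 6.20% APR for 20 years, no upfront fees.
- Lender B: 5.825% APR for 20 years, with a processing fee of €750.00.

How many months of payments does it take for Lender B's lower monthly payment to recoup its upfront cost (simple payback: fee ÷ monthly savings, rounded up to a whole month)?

30 months

Lender A: at 6.20% the monthly rate is 0.0051667, so the payment is 119,000 × 0.0051667 / (1 − 1.0051667^−240) = €866.34.
Lender B: monthly rate = 5.825%/12 = 0.0048542; payment = 119,000 × 0.0048542 / (1 − (1+0.0048542)^−240) = €840.58.
Monthly savings = €866.34 − €840.58 = €25.76.
Break-even = €750.00 / €25.76 = 29.11 → 30 months.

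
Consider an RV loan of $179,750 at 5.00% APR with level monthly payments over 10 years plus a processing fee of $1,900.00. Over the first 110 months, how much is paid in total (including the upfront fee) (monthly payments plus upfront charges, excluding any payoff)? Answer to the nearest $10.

At 5.00% the monthly rate is 0.0041667, so the payment is 179,750 × 0.0041667 / (1 − 1.0041667^−120) = $1,906.53.
Total outlay = 110 × $1,906.53 + $1,900.00 = $211,618.30.

$211,620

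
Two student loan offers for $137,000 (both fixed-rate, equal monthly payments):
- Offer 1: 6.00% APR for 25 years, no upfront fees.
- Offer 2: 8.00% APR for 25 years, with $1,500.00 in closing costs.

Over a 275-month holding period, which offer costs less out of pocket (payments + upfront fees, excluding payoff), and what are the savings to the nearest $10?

Offer 1: at 6.00% the monthly rate is 0.0050000, so the payment is 137,000 × 0.0050000 / (1 − 1.0050000^−300) = $882.69.
Offer 2: monthly rate = 8%/12 = 0.0066667; payment = 137,000 × 0.0066667 / (1 − (1+0.0066667)^−300) = $1,057.39.
Over 275 months: Offer 1 costs 275 × $882.69 = $242,739.75; Offer 2 costs 275 × $1,057.39 + $1,500.00 = $292,282.25.
Offer 1 is cheaper by $292,282.25 − $242,739.75 = $49,542.50.

Offer 1 by $49,540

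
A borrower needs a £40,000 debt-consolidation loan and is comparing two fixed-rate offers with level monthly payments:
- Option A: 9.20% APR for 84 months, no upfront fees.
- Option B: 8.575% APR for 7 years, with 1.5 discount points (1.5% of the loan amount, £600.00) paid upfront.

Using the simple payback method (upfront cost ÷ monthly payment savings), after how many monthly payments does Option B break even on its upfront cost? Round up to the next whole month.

Option A: at 9.20% the monthly rate is 0.0076667, so the payment is 40,000 × 0.0076667 / (1 − 1.0076667^−84) = £647.63.
Option B: at 8.575% the monthly rate is 0.0071458, so the payment is 40,000 × 0.0071458 / (1 − 1.0071458^−84) = £634.97.
Monthly savings = £647.63 − £634.97 = £12.66.
Break-even = £600.00 / £12.66 = 47.39 → 48 months.

48 months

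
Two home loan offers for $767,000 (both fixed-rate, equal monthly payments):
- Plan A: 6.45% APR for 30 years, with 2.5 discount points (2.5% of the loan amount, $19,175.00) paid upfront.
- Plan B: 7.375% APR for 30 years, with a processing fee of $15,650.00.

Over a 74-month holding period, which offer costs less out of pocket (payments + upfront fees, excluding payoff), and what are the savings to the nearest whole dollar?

Plan A by $31,604

Plan A: monthly rate = 6.45%/12 = 0.0053750; payment = 767,000 × 0.0053750 / (1 − (1+0.0053750)^−360) = $4,822.77.
Plan B: monthly rate = 7.375%/12 = 0.0061458; payment = 767,000 × 0.0061458 / (1 − (1+0.0061458)^−360) = $5,297.48.
Over 74 months: Plan A costs 74 × $4,822.77 + $19,175.00 = $376,059.98; Plan B costs 74 × $5,297.48 + $15,650.00 = $407,663.52.
Plan A is cheaper by $407,663.52 − $376,059.98 = $31,603.54.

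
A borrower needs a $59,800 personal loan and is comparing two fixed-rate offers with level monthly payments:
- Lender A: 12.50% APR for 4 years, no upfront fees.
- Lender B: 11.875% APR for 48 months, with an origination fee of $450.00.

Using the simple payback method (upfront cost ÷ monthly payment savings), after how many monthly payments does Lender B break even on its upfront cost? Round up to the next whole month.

Lender A: monthly rate = 12.5%/12 = 0.0104167; payment = 59,800 × 0.0104167 / (1 − (1+0.0104167)^−48) = $1,589.48.
Lender B: monthly rate = 11.875%/12 = 0.0098958; payment = 59,800 × 0.0098958 / (1 − (1+0.0098958)^−48) = $1,571.10.
Monthly savings = $1,589.48 − $1,571.10 = $18.38.
Break-even = $450.00 / $18.38 = 24.48 → 25 months.

25 months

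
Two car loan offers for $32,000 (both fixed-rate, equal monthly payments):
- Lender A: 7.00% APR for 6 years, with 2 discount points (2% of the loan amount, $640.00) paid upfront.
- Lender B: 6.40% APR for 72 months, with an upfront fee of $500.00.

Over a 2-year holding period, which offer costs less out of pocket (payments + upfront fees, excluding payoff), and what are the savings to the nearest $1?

Lender B by $360

Lender A: monthly rate = 7%/12 = 0.0058333; payment = 32,000 × 0.0058333 / (1 − (1+0.0058333)^−72) = $545.57.
Lender B: monthly rate = 6.4%/12 = 0.0053333; payment = 32,000 × 0.0053333 / (1 − (1+0.0053333)^−72) = $536.40.
Over 24 months: Lender A costs 24 × $545.57 + $640.00 = $13,733.68; Lender B costs 24 × $536.40 + $500.00 = $13,373.60.
Lender B is cheaper by $13,733.68 − $13,373.60 = $360.08.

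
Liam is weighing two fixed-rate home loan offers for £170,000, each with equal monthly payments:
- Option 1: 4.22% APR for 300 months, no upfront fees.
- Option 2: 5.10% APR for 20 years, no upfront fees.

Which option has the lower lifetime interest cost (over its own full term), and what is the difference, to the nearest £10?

Option 2 by £3,910

Option 1: at 4.22% the monthly rate is 0.0035167, so the payment is 170,000 × 0.0035167 / (1 − 1.0035167^−300) = £918.10.
Total interest on Option 1 = 300 × £918.10 − £170,000 = £105,430.00.
Option 2: at 5.10% the monthly rate is 0.0042500, so the payment is 170,000 × 0.0042500 / (1 − 1.0042500^−240) = £1,131.34.
Total interest on Option 2 = 240 × £1,131.34 − £170,000 = £101,521.60.
Option 2 is lower by £3,908.40.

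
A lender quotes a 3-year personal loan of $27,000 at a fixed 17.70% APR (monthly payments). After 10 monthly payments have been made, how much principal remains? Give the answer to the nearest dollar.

$20,866

With monthly rate i = 17.7%/12 = 0.0147500, the balance after k of n payments is P · [(1+i)^n − (1+i)^k] / [(1+i)^n − 1].
(1+0.0147500)^36 = 1.69404975 and (1+0.0147500)^10 = 1.15768552, so the balance is 27,000 × (1.69404975 − 1.15768552) / (1.69404975 − 1) = $20,865.70.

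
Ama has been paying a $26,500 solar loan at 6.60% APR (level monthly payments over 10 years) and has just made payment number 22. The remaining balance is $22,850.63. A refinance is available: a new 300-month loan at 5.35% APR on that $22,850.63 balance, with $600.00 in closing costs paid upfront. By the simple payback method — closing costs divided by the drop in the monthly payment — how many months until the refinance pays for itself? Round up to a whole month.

4 months

Current payment = 26,500 × 6.6%/12 / (1 − (1+0.0055000)^−120) = $302.25.
Refinanced payment = 22,850.63 × 0.0044583 / (1 − (1+0.0044583)^−300) = $138.28.
Monthly savings = $302.25 − $138.28 = $163.97.
Break-even = $600.00 / $163.97 = 3.66 → 4 months.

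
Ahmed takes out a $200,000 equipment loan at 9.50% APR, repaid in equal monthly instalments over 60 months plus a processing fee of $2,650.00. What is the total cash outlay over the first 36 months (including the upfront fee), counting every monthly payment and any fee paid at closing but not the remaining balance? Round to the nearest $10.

At 9.50% the monthly rate is 0.0079167, so the payment is 200,000 × 0.0079167 / (1 − 1.0079167^−60) = $4,200.37.
Total outlay = 36 × $4,200.37 + $2,650.00 = $153,863.32.

$153,860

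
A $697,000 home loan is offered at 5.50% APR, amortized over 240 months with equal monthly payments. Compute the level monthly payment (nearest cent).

$4,794.57

Monthly rate = 5.5%/12 = 0.0045833; payment = 697,000 × 0.0045833 / (1 − (1+0.0045833)^−240) = $4,794.57.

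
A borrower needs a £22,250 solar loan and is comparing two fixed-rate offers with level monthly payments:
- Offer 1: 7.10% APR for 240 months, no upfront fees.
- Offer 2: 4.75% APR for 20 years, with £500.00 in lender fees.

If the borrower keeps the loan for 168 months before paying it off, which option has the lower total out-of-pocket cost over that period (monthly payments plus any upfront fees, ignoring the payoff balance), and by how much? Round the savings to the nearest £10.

Offer 2 by £4,550

Offer 1: monthly rate = 7.1%/12 = 0.0059167; payment = 22,250 × 0.0059167 / (1 − (1+0.0059167)^−240) = £173.84.
Offer 2: at 4.75% the monthly rate is 0.0039583, so the payment is 22,250 × 0.0039583 / (1 − 1.0039583^−240) = £143.78.
Over 168 months: Offer 1 costs 168 × £173.84 = £29,205.12; Offer 2 costs 168 × £143.78 + £500.00 = £24,655.04.
Offer 2 is cheaper by £29,205.12 − £24,655.04 = £4,550.08.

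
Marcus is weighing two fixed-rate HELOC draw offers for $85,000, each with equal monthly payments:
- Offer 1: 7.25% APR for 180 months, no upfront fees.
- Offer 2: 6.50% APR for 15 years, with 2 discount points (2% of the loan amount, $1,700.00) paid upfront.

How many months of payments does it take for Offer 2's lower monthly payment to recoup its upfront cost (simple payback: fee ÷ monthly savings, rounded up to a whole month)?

Offer 1: monthly rate = 7.25%/12 = 0.0060417; payment = 85,000 × 0.0060417 / (1 − (1+0.0060417)^−180) = $775.93.
Offer 2: monthly rate = 6.5%/12 = 0.0054167; payment = 85,000 × 0.0054167 / (1 − (1+0.0054167)^−180) = $740.44.
Monthly savings = $775.93 − $740.44 = $35.49.
Break-even = $1,700.00 / $35.49 = 47.90 → 48 months.

48 months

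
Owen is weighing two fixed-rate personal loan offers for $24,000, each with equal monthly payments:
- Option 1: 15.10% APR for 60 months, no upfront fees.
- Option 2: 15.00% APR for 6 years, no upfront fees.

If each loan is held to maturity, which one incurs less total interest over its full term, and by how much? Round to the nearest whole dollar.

Option 1: monthly rate = 15.1%/12 = 0.0125833; payment = 24,000 × 0.0125833 / (1 − (1+0.0125833)^−60) = $572.22.
Total interest on Option 1 = 60 × $572.22 − $24,000 = $10,333.20.
Option 2: monthly rate = 15%/12 = 0.0125000; payment = 24,000 × 0.0125000 / (1 − (1+0.0125000)^−72) = $507.48.
Total interest on Option 2 = 72 × $507.48 − $24,000 = $12,538.56.
Option 1 is lower by $2,205.36.

Option 1 by $2,205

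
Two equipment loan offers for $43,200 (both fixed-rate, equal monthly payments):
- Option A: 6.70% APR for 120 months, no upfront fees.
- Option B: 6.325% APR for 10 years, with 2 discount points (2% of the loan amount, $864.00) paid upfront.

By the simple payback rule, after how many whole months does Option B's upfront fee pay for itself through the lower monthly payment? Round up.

105 months

Option A: monthly rate = 6.7%/12 = 0.0055833; payment = 43,200 × 0.0055833 / (1 − (1+0.0055833)^−120) = $494.93.
Option B: monthly rate = 6.325%/12 = 0.0052708; payment = 43,200 × 0.0052708 / (1 − (1+0.0052708)^−120) = $486.69.
Monthly savings = $494.93 − $486.69 = $8.24.
Break-even = $864.00 / $8.24 = 104.85 → 105 months.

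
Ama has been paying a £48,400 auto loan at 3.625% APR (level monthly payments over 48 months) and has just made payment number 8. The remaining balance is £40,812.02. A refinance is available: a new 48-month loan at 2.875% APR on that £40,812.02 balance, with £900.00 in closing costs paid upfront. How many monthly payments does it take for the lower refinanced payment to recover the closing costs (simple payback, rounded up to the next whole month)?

Current payment = 48,400 × 3.625%/12 / (1 − (1+0.0030208)^−48) = £1,084.72.
Refinanced payment = 40,812.02 × 0.0023958 / (1 − (1+0.0023958)^−48) = £901.09.
Monthly savings = £1,084.72 − £901.09 = £183.63.
Break-even = £900.00 / £183.63 = 4.90 → 5 months.

5 months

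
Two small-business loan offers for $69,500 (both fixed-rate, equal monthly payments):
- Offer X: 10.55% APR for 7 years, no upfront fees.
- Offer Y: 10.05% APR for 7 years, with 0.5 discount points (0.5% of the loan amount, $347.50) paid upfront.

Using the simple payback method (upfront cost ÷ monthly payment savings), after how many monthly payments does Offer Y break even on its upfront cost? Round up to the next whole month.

20 months

Offer X: monthly rate = 10.55%/12 = 0.0087917; payment = 69,500 × 0.0087917 / (1 − (1+0.0087917)^−84) = $1,173.63.
Offer Y: monthly rate = 10.05%/12 = 0.0083750; payment = 69,500 × 0.0083750 / (1 − (1+0.0083750)^−84) = $1,155.58.
Monthly savings = $1,173.63 − $1,155.58 = $18.05.
Break-even = $347.50 / $18.05 = 19.25 → 20 months.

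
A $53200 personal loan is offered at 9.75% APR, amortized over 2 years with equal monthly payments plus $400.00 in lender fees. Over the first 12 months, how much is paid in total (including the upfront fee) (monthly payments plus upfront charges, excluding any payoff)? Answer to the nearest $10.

Monthly rate = 9.75%/12 = 0.0081250; payment = 53,200 × 0.0081250 / (1 − (1+0.0081250)^−24) = $2,448.78.
Total outlay = 12 × $2,448.78 + $400.00 = $29,785.36.

$29,790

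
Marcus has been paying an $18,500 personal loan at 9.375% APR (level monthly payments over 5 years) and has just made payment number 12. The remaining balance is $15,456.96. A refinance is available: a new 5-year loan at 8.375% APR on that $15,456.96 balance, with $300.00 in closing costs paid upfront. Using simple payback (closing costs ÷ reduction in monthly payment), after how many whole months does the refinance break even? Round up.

Current payment = 18,500 × 9.375%/12 / (1 − (1+0.0078125)^−60) = $387.41.
Refinanced payment = 15,456.96 × 0.0069792 / (1 − (1+0.0069792)^−60) = $316.19.
Monthly savings = $387.41 − $316.19 = $71.22.
Break-even = $300.00 / $71.22 = 4.21 → 5 months.

5 months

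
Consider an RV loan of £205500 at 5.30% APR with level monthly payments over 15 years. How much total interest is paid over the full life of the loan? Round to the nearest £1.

£92,828

Monthly rate = 5.3%/12 = 0.0044167; payment = 205,500 × 0.0044167 / (1 − (1+0.0044167)^−180) = £1,657.38.
Total paid = 180 × £1,657.38 = £298,328.40; interest = £298,328.40 − £205,500 = £92,828.40.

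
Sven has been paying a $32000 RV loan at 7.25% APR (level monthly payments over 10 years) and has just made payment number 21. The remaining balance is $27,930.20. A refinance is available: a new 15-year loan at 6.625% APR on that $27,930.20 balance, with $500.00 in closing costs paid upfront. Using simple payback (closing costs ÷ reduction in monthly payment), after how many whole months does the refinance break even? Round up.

4 months

Current payment = 32,000 × 7.25%/12 / (1 − (1+0.0060417)^−120) = $375.68.
Refinanced payment = 27,930.20 × 0.0055208 / (1 − (1+0.0055208)^−180) = $245.23.
Monthly savings = $375.68 − $245.23 = $130.45.
Break-even = $500.00 / $130.45 = 3.83 → 4 months.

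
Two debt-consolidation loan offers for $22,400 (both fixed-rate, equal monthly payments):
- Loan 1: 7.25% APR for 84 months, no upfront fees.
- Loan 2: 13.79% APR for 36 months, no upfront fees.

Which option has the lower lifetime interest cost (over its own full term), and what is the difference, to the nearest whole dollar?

Loan 2 by $1,150

Loan 1: at 7.25% the monthly rate is 0.0060417, so the payment is 22,400 × 0.0060417 / (1 − 1.0060417^−84) = $340.82.
Total interest on Loan 1 = 84 × $340.82 − $22,400 = $6,228.88.
Loan 2: at 13.79% the monthly rate is 0.0114917, so the payment is 22,400 × 0.0114917 / (1 − 1.0114917^−36) = $763.30.
Total interest on Loan 2 = 36 × $763.30 − $22,400 = $5,078.80.
Loan 2 is lower by $1,150.08.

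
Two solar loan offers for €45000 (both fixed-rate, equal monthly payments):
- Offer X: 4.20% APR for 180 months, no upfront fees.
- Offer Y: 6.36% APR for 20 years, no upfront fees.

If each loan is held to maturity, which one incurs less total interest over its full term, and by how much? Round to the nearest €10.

Offer X: monthly rate = 4.2%/12 = 0.0035000; payment = 45,000 × 0.0035000 / (1 − (1+0.0035000)^−180) = €337.39.
Total interest on Offer X = 180 × €337.39 − €45,000 = €15,730.20.
Offer Y: at 6.36% the monthly rate is 0.0053000, so the payment is 45,000 × 0.0053000 / (1 − 1.0053000^−240) = €331.81.
Total interest on Offer Y = 240 × €331.81 − €45,000 = €34,634.40.
Offer X is lower by €18,904.20.

Offer X by €18,900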